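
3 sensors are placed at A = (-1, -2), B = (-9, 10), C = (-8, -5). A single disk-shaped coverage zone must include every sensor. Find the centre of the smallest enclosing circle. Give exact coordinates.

Side lengths²: AB² = 208, AC² = 58, BC² = 226.
Since BC² = 226 < 208 + 58 = 266, the triangle is acute, so the smallest enclosing circle is the circumcircle.
Circumcentre = (-64/9, 70/27), r² = 42601/729.
Centre = (-64/9, 70/27).

(-64/9, 70/27)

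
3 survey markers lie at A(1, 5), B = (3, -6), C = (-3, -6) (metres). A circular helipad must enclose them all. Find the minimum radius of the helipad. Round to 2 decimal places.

Side lengths²: AB² = 125, AC² = 137, BC² = 36.
Since AC² = 137 < 125 + 36 = 161, the triangle is acute, so the smallest enclosing circle is the circumcircle.
Circumcentre = (0, -19/22), r² = 17125/484.
r = √(17125/484) ≈ 5.95.

5.95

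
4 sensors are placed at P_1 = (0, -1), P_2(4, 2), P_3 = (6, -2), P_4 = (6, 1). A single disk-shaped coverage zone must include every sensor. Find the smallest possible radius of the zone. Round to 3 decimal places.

A smallest enclosing disk is always determined by at most three of the input points on its boundary.
The minimum enclosing circle is determined by three boundary points: P_1, P_3, P_4.
Their circumcentre is (19/6, -0.5) with r² = 185/18.
The farthest remaining point P_2 is at distance² 125/18 ≤ 185/18.
r = √(185/18) ≈ 3.206.

3.206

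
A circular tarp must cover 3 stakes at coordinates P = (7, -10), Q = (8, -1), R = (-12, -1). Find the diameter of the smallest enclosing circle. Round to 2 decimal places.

Side lengths²: PQ² = 82, PR² = 442, QR² = 400.
Since PR² = 442 < 400 + 82 = 482, the triangle is acute, so the smallest enclosing circle is the circumcircle.
Circumcentre = (-2, -40/9), r² = 9061/81.
Diameter = 2r = 2√(9061/81) ≈ 21.15.

21.15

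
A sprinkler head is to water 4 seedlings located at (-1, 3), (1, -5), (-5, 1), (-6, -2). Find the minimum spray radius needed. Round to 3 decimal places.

4.441

The minimum enclosing circle of a finite set is fixed by two of the points (as a diameter) or three (as a circumcircle).
The minimum enclosing circle is determined by three boundary points: (-1, 3), (1, -5), (-6, -2).
Their circumcentre is (-1.6, -1.4) with r² = 19.72.
The farthest remaining point (-5, 1) is at distance² 17.32 ≤ 19.72.
r = √(19.72) ≈ 4.441.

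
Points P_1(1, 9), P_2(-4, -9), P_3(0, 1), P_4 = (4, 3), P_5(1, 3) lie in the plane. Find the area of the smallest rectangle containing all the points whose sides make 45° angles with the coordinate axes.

In coordinates u = x + y, v = x − y the rectangle is axis-aligned; the map (x,y)→(u,v) scales areas by 2.
u-values: 10, -13, 1, 7, 4; range = 10 − (-13) = 23.
v-values: -8, 5, -1, 1, -2; range = 5 − (-8) = 13.
Area = (23 × 13) / 2 = 149.5.

149.5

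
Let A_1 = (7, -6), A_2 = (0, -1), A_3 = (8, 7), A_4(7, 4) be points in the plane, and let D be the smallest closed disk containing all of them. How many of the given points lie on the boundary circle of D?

3

A smallest enclosing disk is always determined by at most three of the input points on its boundary.
The minimum enclosing circle is determined by three boundary points: A_1, A_2, A_3.
Their circumcentre is (77/12, 7/12) with r² = 3145/72.
The farthest remaining point A_4 is at distance² 865/72 ≤ 3145/72.
The points at distance exactly r from the centre are A_1, A_2, A_3 — 3 points.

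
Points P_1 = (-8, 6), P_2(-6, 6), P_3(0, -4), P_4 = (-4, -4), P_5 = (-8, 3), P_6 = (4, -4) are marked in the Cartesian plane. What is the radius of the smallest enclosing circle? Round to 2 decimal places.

By Welzl's lemma the MEC is supported by two points (diametrically opposite) or three points (on a circumcircle).
The farthest pair is P_1–P_6 with squared distance 244. The circle on this segment as diameter has centre (-2, 1) and r² = 244/4 = 61.
Check P_2: distance² to centre = 41 ≤ 61, so it lies inside.
All remaining points lie in this disk, and no smaller disk contains both endpoints, so this is the minimum enclosing circle.
r = √61 ≈ 7.81.

7.81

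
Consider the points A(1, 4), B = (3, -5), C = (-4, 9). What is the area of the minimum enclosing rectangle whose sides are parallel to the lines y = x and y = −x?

In coordinates u = x + y, v = x − y the rectangle is axis-aligned; the map (x,y)→(u,v) scales areas by 2.
u-values: 5, -2, 5; range = 5 − (-2) = 7.
v-values: -3, 8, -13; range = 8 − (-13) = 21.
Area = (7 × 21) / 2 = 73.5.

73.5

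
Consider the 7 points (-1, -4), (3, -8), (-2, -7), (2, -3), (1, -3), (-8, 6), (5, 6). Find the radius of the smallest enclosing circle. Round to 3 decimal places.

The minimum enclosing circle of a finite set is fixed by two of the points (as a diameter) or three (as a circumcircle).
The minimum enclosing circle is determined by three boundary points: (3, -8), (-8, 6), (5, 6).
Their circumcentre is (-1.5, -3/14) with r² = 7925/98.
The farthest remaining point (-2, -7) is at distance² 4537/98 ≤ 7925/98.
r = √(7925/98) ≈ 8.993.

8.993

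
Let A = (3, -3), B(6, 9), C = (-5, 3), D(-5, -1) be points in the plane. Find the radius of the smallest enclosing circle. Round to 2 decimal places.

7.43

The minimum enclosing circle of a finite set is fixed by two of the points (as a diameter) or three (as a circumcircle).
The farthest pair is B–D with squared distance 221. The circle on this segment as diameter has centre (0.5, 4) and r² = 221/4 = 55.25.
Check A: distance² to centre = 55.25 ≤ 55.25, so it lies inside.
All remaining points lie in this disk, and no smaller disk contains both endpoints, so this is the minimum enclosing circle.
r = √(55.25) ≈ 7.43.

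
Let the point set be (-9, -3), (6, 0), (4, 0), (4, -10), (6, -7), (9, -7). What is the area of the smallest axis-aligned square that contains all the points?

324

The bounding box has width 18 and height 10.
An axis-aligned square enclosing the set must have side ≥ max(width, height).
So the minimum side is max(18, 10) = 18.
Area = 18² = 324.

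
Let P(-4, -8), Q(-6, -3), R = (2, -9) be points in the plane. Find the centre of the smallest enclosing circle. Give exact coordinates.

Side lengths²: PQ² = 29, PR² = 37, QR² = 100.
Since QR² = 100 ≥ 37 + 29 = 66, the angle opposite QR is not acute, so the smallest enclosing circle has QR as diameter.
Centre = midpoint of QR = (-2, -6), r² = 100/4 = 25.
Centre = (-2, -6).

(-2, -6)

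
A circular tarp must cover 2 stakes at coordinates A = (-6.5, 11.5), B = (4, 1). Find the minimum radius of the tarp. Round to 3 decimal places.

7.425

The smallest circle enclosing two points has them as diameter endpoints.
Centre = midpoint = (-1.25, 6.25); r² = |AB|²/4 = 220.5/4 = 55.125.
r = √(55.125) ≈ 7.425.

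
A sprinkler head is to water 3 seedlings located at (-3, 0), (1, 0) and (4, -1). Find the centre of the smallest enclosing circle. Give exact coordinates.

Call the three points A, B, C in the order given.
Side lengths²: AB² = 16, AC² = 50, BC² = 10.
Since AC² = 50 ≥ 16 + 10 = 26, the angle opposite AC is not acute, so the smallest enclosing circle has AC as diameter.
Centre = midpoint of AC = (0.5, -0.5), r² = 50/4 = 12.5.
Centre = (0.5, -0.5).

(0.5, -0.5)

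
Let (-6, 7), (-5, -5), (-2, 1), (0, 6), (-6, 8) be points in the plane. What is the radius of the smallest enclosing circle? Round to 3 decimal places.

6.555

By Welzl's lemma the MEC is supported by two points (diametrically opposite) or three points (on a circumcircle).
The minimum enclosing circle is determined by three boundary points: (-5, -5), (0, 6), (-6, 8).
Their circumcentre is (-183/38, 59/38) with r² = 31025/722.
The farthest remaining point (-6, 7) is at distance² 22437/722 ≤ 31025/722.
r = √(31025/722) ≈ 6.555.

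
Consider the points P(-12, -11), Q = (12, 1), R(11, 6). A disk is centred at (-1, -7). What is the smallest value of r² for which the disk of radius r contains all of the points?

313

The required radius is the distance from (-1, -7) to the farthest point.
Squared distances: 137, 233, 313.
Maximum is 313, attained at R.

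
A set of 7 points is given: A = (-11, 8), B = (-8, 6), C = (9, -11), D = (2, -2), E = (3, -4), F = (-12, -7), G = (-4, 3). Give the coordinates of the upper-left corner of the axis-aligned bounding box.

x-range [-12, 9], y-range [-11, 8].
The upper-left corner is (-12, 8).

(-12, 8)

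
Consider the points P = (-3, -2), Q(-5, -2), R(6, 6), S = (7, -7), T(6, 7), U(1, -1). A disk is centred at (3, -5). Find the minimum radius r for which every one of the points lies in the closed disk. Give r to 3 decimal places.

12.369

The required radius is the distance from (3, -5) to the farthest point.
Squared distances: 45, 73, 130, 20, 153, 20.
Maximum is 153, attained at T.
r = √153 ≈ 12.369.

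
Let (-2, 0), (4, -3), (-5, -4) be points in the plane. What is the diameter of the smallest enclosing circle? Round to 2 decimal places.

Call the three points A, B, C in the order given.
Side lengths²: AB² = 45, AC² = 25, BC² = 82.
Since BC² = 82 ≥ 45 + 25 = 70, the angle opposite BC is not acute, so the smallest enclosing circle has BC as diameter.
Centre = midpoint of BC = (-0.5, -3.5), r² = 82/4 = 20.5.
Diameter = 2r = 2√(20.5) ≈ 9.06.

9.06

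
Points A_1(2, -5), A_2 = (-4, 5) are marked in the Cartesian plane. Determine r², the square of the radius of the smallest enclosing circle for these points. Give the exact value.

The smallest circle enclosing two points has them as diameter endpoints.
Centre = midpoint = (-1, 0); r² = |A_1A_2|²/4 = 136/4 = 34.

34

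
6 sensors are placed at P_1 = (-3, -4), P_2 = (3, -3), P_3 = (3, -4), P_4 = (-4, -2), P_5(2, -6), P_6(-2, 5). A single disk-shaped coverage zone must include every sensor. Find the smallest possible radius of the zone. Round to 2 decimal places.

The minimum enclosing circle of a finite set is fixed by two of the points (as a diameter) or three (as a circumcircle).
The farthest pair is P_5–P_6 with squared distance 137. The circle on this segment as diameter has centre (0, -0.5) and r² = 137/4 = 34.25.
Check P_1: distance² to centre = 21.25 ≤ 34.25, so it lies inside.
All remaining points lie in this disk, and no smaller disk contains both endpoints, so this is the minimum enclosing circle.
r = √(34.25) ≈ 5.85.

5.85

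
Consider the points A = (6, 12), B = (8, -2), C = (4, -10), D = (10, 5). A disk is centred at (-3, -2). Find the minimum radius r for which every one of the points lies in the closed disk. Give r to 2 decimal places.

The required radius is the distance from (-3, -2) to the farthest point.
Squared distances: 277, 121, 113, 218.
Maximum is 277, attained at A.
r = √277 ≈ 16.64.

16.64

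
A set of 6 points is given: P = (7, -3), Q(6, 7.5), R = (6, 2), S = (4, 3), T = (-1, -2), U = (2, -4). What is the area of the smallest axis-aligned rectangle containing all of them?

x ranges over [-1, 7], width 8.
y ranges over [-4, 7.5], height 11.5.
Area = 8 × 11.5 = 92.

92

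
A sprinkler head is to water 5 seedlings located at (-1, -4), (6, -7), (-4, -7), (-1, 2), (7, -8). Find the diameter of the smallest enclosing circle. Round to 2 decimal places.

The minimum enclosing circle is determined by three boundary points: (-4, -7), (-1, 2), (7, -8).
Their circumcentre is (31/17, -67/17) with r² = 12505/289.
The farthest remaining point (6, -7) is at distance² 7745/289 ≤ 12505/289.
Diameter = 2r = 2√(12505/289) ≈ 13.16.

13.16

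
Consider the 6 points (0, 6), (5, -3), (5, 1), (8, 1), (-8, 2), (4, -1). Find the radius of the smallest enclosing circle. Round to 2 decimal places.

8.02

A smallest enclosing disk is always determined by at most three of the input points on its boundary.
The farthest pair is (8, 1)–(-8, 2) with squared distance 257. The circle on this segment as diameter has centre (0, 1.5) and r² = 257/4 = 64.25.
Check (0, 6): distance² to centre = 20.25 ≤ 64.25, so it lies inside.
All remaining points lie in this disk, and no smaller disk contains both endpoints, so this is the minimum enclosing circle.
r = √(64.25) ≈ 8.02.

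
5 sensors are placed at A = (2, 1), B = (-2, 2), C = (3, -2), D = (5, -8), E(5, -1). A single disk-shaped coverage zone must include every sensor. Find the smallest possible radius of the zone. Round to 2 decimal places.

The farthest pair is B–D with squared distance 149. The circle on this segment as diameter has centre (1.5, -3) and r² = 149/4 = 37.25.
Check A: distance² to centre = 16.25 ≤ 37.25, so it lies inside.
All remaining points lie in this disk, and no smaller disk contains both endpoints, so this is the minimum enclosing circle.
r = √(37.25) ≈ 6.10.

6.10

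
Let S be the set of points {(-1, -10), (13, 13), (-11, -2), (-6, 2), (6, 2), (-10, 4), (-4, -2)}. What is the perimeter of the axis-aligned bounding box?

94

Width = max x − min x = 13 − (-11) = 24.
Height = max y − min y = 13 − (-10) = 23.
Perimeter = 2(24 + 23) = 94.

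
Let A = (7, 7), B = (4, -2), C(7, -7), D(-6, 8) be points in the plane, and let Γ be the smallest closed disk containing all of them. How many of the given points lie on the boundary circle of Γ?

2

The minimum enclosing circle of a finite set is fixed by two of the points (as a diameter) or three (as a circumcircle).
The farthest pair is C–D with squared distance 394. The circle on this segment as diameter has centre (0.5, 0.5) and r² = 394/4 = 98.5.
Check A: distance² to centre = 84.5 ≤ 98.5, so it lies inside.
All remaining points lie in this disk, and no smaller disk contains both endpoints, so this is the minimum enclosing circle.
The points at distance exactly r from the centre are C, D — 2 points.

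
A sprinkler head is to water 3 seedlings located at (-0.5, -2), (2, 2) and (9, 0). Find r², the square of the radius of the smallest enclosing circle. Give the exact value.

23.5625

Call the three points A, B, C in the order given.
Side lengths²: AB² = 22.25, AC² = 94.25, BC² = 53.
Since AC² = 94.25 ≥ 53 + 22.25 = 75.25, the angle opposite AC is not acute, so the smallest enclosing circle has AC as diameter.
Centre = midpoint of AC = (4.25, -1), r² = 94.25/4 = 23.5625.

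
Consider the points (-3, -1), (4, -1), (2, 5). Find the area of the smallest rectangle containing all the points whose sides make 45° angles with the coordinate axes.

44

In coordinates u = x + y, v = x − y the rectangle is axis-aligned; the map (x,y)→(u,v) scales areas by 2.
u-values: -4, 3, 7; range = 7 − (-4) = 11.
v-values: -2, 5, -3; range = 5 − (-3) = 8.
Area = (11 × 8) / 2 = 44.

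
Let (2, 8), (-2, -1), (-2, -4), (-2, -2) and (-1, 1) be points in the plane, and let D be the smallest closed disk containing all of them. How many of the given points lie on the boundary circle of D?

By Welzl's lemma the MEC is supported by two points (diametrically opposite) or three points (on a circumcircle).
The farthest pair is (2, 8)–(-2, -4) with squared distance 160. The circle on this segment as diameter has centre (0, 2) and r² = 160/4 = 40.
Check (-2, -1): distance² to centre = 13 ≤ 40, so it lies inside.
All remaining points lie in this disk, and no smaller disk contains both endpoints, so this is the minimum enclosing circle.
The points at distance exactly r from the centre are (2, 8), (-2, -4) — 2 points.

2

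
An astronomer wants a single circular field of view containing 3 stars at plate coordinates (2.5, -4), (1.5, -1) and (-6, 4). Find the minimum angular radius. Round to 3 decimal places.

Call the three points A, B, C in the order given.
Side lengths²: AB² = 10, AC² = 136.25, BC² = 81.25.
Since AC² = 136.25 ≥ 81.25 + 10 = 91.25, the angle opposite AC is not acute, so the smallest enclosing circle has AC as diameter.
Centre = midpoint of AC = (-1.75, 0), r² = 136.25/4 = 34.0625.
r = √(34.0625) ≈ 5.836.

5.836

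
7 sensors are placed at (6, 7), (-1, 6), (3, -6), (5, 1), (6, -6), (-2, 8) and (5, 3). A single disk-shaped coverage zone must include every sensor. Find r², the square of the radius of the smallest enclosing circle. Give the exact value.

A smallest enclosing disk is always determined by at most three of the input points on its boundary.
The farthest pair is (6, -6)–(-2, 8) with squared distance 260. The circle on this segment as diameter has centre (2, 1) and r² = 260/4 = 65.
Check (6, 7): distance² to centre = 52 ≤ 65, so it lies inside.
All remaining points lie in this disk, and no smaller disk contains both endpoints, so this is the minimum enclosing circle.

65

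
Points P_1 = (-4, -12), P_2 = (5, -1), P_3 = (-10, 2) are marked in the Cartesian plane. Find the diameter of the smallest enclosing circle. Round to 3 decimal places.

17.248

Side lengths²: P_1P_2² = 202, P_1P_3² = 232, P_2P_3² = 234.
Since P_2P_3² = 234 < 232 + 202 = 434, the triangle is acute, so the smallest enclosing circle is the circumcircle.
Circumcentre = (-3.28125, -3.40625), r² = 74.369140625.
Diameter = 2r = 2√(74.369140625) ≈ 17.248.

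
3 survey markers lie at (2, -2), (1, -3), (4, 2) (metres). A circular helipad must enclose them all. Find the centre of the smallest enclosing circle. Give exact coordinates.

Call the three points A, B, C in the order given.
Side lengths²: AB² = 2, AC² = 20, BC² = 34.
Since BC² = 34 ≥ 20 + 2 = 22, the angle opposite BC is not acute, so the smallest enclosing circle has BC as diameter.
Centre = midpoint of BC = (2.5, -0.5), r² = 34/4 = 8.5.
Centre = (2.5, -0.5).

(2.5, -0.5)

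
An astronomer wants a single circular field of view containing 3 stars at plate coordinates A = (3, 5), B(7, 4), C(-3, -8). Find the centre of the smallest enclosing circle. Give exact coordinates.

(2, -2)

Side lengths²: AB² = 17, AC² = 205, BC² = 244.
Since BC² = 244 ≥ 205 + 17 = 222, the angle opposite BC is not acute, so the smallest enclosing circle has BC as diameter.
Centre = midpoint of BC = (2, -2), r² = 244/4 = 61.
Centre = (2, -2).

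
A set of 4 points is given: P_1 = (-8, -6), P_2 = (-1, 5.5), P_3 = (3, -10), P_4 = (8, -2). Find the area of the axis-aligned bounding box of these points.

x ranges over [-8, 8], width 16.
y ranges over [-10, 5.5], height 15.5.
Area = 16 × 15.5 = 248.

248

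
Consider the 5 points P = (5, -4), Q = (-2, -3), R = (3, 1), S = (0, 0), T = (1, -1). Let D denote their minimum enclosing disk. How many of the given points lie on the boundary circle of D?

By Welzl's lemma the MEC is supported by two points (diametrically opposite) or three points (on a circumcircle).
The minimum enclosing circle is determined by three boundary points: P, Q, R.
Their circumcentre is (109/66, -161/66) with r² = 29725/2178.
The farthest remaining point S is at distance² 18901/2178 ≤ 29725/2178.
The points at distance exactly r from the centre are P, Q, R — 3 points.

3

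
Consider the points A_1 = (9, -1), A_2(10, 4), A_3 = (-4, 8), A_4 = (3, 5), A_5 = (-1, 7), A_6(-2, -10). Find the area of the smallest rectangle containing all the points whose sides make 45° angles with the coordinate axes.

286

In coordinates u = x + y, v = x − y the rectangle is axis-aligned; the map (x,y)→(u,v) scales areas by 2.
u-values: 8, 14, 4, 8, 6, -12; range = 14 − (-12) = 26.
v-values: 10, 6, -12, -2, -8, 8; range = 10 − (-12) = 22.
Area = (26 × 22) / 2 = 286.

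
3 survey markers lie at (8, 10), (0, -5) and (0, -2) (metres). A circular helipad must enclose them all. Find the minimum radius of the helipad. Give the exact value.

8.5

Call the three points A, B, C in the order given.
Side lengths²: AB² = 289, AC² = 208, BC² = 9.
Since AB² = 289 ≥ 208 + 9 = 217, the angle opposite AB is not acute, so the smallest enclosing circle has AB as diameter.
Centre = midpoint of AB = (4, 2.5), r² = 289/4 = 72.25.
r = √(72.25) = 8.5.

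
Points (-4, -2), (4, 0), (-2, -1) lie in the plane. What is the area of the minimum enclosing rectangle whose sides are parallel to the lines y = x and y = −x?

30

In coordinates u = x + y, v = x − y the rectangle is axis-aligned; the map (x,y)→(u,v) scales areas by 2.
u-values: -6, 4, -3; range = 4 − (-6) = 10.
v-values: -2, 4, -1; range = 4 − (-2) = 6.
Area = (10 × 6) / 2 = 30.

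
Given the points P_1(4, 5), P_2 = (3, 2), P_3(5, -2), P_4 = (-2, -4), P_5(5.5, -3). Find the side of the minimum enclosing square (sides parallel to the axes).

The bounding box has width 7.5 and height 9.
An axis-aligned square enclosing the set must have side ≥ max(width, height).
So the minimum side is max(7.5, 9) = 9.

9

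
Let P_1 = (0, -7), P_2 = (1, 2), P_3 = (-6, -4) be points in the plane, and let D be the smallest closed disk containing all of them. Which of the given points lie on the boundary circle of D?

P_1, P_2, P_3

Side lengths²: P_1P_2² = 82, P_1P_3² = 45, P_2P_3² = 85.
Since P_2P_3² = 85 < 82 + 45 = 127, the triangle is acute, so the smallest enclosing circle is the circumcircle.
Circumcentre = (-53/38, -87/38), r² = 17425/722.
The points at distance exactly r from the centre are P_1, P_2, P_3 — 3 points.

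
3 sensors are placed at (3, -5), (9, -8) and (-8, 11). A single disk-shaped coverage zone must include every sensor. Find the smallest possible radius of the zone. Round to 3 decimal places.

Call the three points A, B, C in the order given.
Side lengths²: AB² = 45, AC² = 377, BC² = 650.
Since BC² = 650 ≥ 377 + 45 = 422, the angle opposite BC is not acute, so the smallest enclosing circle has BC as diameter.
Centre = midpoint of BC = (0.5, 1.5), r² = 650/4 = 162.5.
r = √(162.5) ≈ 12.748.

12.748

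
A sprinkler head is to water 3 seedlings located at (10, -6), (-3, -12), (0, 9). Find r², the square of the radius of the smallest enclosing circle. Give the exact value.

66625/578

Call the three points A, B, C in the order given.
Side lengths²: AB² = 205, AC² = 325, BC² = 450.
Since BC² = 450 < 325 + 205 = 530, the triangle is acute, so the smallest enclosing circle is the circumcircle.
Circumcentre = (5/34, -59/34), r² = 66625/578.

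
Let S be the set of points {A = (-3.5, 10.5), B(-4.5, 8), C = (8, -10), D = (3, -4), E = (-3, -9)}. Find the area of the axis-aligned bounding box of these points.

256.25

x ranges over [-4.5, 8], width 12.5.
y ranges over [-10, 10.5], height 20.5.
Area = 12.5 × 20.5 = 256.25.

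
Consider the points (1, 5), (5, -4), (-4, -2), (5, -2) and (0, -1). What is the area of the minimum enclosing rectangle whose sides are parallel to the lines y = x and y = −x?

78

In coordinates u = x + y, v = x − y the rectangle is axis-aligned; the map (x,y)→(u,v) scales areas by 2.
u-values: 6, 1, -6, 3, -1; range = 6 − (-6) = 12.
v-values: -4, 9, -2, 7, 1; range = 9 − (-4) = 13.
Area = (12 × 13) / 2 = 78.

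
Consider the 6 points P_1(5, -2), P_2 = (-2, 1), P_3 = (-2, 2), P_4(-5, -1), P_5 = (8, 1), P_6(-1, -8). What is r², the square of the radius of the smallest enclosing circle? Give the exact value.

11245/242

The minimum enclosing circle is determined by three boundary points: P_4, P_5, P_6.
Their circumcentre is (39/22, -39/22) with r² = 11245/242.
The farthest remaining point P_3 is at distance² 6889/242 ≤ 11245/242.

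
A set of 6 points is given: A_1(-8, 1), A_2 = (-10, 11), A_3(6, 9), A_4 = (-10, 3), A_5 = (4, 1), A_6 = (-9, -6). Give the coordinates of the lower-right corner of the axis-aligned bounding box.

(6, -6)

x-range [-10, 6], y-range [-6, 11].
The lower-right corner is (6, -6).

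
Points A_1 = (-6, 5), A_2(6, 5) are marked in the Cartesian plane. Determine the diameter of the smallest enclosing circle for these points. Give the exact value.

12

The smallest circle enclosing two points has them as diameter endpoints.
Centre = midpoint = (0, 5); r² = |A_1A_2|²/4 = 144/4 = 36.
Diameter = 2r = 2√36 = 12.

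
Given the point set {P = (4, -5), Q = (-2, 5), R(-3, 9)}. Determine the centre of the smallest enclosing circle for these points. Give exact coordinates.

Side lengths²: PQ² = 136, PR² = 245, QR² = 17.
Since PR² = 245 ≥ 136 + 17 = 153, the angle opposite PR is not acute, so the smallest enclosing circle has PR as diameter.
Centre = midpoint of PR = (0.5, 2), r² = 245/4 = 61.25.
Centre = (0.5, 2).

(0.5, 2)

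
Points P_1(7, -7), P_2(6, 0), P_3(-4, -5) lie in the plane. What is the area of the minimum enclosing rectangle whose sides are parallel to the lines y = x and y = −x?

In coordinates u = x + y, v = x − y the rectangle is axis-aligned; the map (x,y)→(u,v) scales areas by 2.
u-values: 0, 6, -9; range = 6 − (-9) = 15.
v-values: 14, 6, 1; range = 14 − 1 = 13.
Area = (15 × 13) / 2 = 97.5.

97.5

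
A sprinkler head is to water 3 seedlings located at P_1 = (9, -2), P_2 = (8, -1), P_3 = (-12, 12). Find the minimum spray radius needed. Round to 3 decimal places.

Side lengths²: P_1P_2² = 2, P_1P_3² = 637, P_2P_3² = 569.
Since P_1P_3² = 637 ≥ 569 + 2 = 571, the angle opposite P_1P_3 is not acute, so the smallest enclosing circle has P_1P_3 as diameter.
Centre = midpoint of P_1P_3 = (-1.5, 5), r² = 637/4 = 159.25.
r = √(159.25) ≈ 12.619.

12.619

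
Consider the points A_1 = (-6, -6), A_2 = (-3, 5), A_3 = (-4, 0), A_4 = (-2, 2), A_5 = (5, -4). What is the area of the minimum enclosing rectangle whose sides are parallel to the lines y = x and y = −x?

In coordinates u = x + y, v = x − y the rectangle is axis-aligned; the map (x,y)→(u,v) scales areas by 2.
u-values: -12, 2, -4, 0, 1; range = 2 − (-12) = 14.
v-values: 0, -8, -4, -4, 9; range = 9 − (-8) = 17.
Area = (14 × 17) / 2 = 119.

119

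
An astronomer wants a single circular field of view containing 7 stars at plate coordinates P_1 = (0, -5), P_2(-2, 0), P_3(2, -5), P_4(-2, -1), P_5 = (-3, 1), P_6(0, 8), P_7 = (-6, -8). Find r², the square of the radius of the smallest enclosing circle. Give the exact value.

The farthest pair is P_6–P_7 with squared distance 292. The circle on this segment as diameter has centre (-3, 0) and r² = 292/4 = 73.
Check P_1: distance² to centre = 34 ≤ 73, so it lies inside.
All remaining points lie in this disk, and no smaller disk contains both endpoints, so this is the minimum enclosing circle.

73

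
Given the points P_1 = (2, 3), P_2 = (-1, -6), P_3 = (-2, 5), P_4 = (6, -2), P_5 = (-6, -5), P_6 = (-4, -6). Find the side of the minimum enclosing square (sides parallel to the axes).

12

The bounding box has width 12 and height 11.
An axis-aligned square enclosing the set must have side ≥ max(width, height).
So the minimum side is max(12, 11) = 12.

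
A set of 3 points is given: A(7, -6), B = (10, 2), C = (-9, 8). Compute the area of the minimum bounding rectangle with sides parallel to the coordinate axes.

x ranges over [-9, 10], width 19.
y ranges over [-6, 8], height 14.
Area = 19 × 14 = 266.

266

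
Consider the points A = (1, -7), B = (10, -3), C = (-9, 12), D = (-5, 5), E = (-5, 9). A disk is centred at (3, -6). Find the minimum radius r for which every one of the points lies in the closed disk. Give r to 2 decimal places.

21.63

The required radius is the distance from (3, -6) to the farthest point.
Squared distances: 5, 58, 468, 185, 289.
Maximum is 468, attained at C.
r = √468 ≈ 21.63.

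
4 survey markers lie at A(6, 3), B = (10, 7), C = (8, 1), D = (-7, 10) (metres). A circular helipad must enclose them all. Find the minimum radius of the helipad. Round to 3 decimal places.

By Welzl's lemma the MEC is supported by two points (diametrically opposite) or three points (on a circumcircle).
The minimum enclosing circle is determined by three boundary points: B, C, D.
Their circumcentre is (7/6, 119/18) with r² = 12665/162.
The farthest remaining point A is at distance² 5897/162 ≤ 12665/162.
r = √(12665/162) ≈ 8.842.

8.842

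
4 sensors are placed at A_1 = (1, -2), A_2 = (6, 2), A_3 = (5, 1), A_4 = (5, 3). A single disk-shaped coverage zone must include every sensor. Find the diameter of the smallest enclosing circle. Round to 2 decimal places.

6.44

The minimum enclosing circle is determined by three boundary points: A_1, A_2, A_4.
Their circumcentre is (59/18, 5/18) with r² = 1681/162.
The farthest remaining point A_3 is at distance² 565/162 ≤ 1681/162.
Diameter = 2r = 2√(1681/162) ≈ 6.44.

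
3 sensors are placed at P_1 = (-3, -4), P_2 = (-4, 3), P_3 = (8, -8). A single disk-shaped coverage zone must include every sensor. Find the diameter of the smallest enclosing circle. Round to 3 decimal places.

Side lengths²: P_1P_2² = 50, P_1P_3² = 137, P_2P_3² = 265.
Since P_2P_3² = 265 ≥ 137 + 50 = 187, the angle opposite P_2P_3 is not acute, so the smallest enclosing circle has P_2P_3 as diameter.
Centre = midpoint of P_2P_3 = (2, -2.5), r² = 265/4 = 66.25.
Diameter = 2r = 2√(66.25) ≈ 16.279.

16.279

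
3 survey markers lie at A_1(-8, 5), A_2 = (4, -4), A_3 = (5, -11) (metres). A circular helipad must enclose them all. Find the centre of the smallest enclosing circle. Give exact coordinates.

(-1.5, -3)

Side lengths²: A_1A_2² = 225, A_1A_3² = 425, A_2A_3² = 50.
Since A_1A_3² = 425 ≥ 225 + 50 = 275, the angle opposite A_1A_3 is not acute, so the smallest enclosing circle has A_1A_3 as diameter.
Centre = midpoint of A_1A_3 = (-1.5, -3), r² = 425/4 = 106.25.
Centre = (-1.5, -3).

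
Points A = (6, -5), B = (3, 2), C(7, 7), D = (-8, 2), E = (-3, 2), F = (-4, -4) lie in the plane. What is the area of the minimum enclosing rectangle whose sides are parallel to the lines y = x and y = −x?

231

In coordinates u = x + y, v = x − y the rectangle is axis-aligned; the map (x,y)→(u,v) scales areas by 2.
u-values: 1, 5, 14, -6, -1, -8; range = 14 − (-8) = 22.
v-values: 11, 1, 0, -10, -5, 0; range = 11 − (-10) = 21.
Area = (22 × 21) / 2 = 231.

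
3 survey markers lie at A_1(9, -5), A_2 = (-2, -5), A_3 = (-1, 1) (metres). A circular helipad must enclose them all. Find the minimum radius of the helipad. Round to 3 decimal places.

5.911

Side lengths²: A_1A_2² = 121, A_1A_3² = 136, A_2A_3² = 37.
Since A_1A_3² = 136 < 121 + 37 = 158, the triangle is acute, so the smallest enclosing circle is the circumcircle.
Circumcentre = (3.5, -17/6), r² = 629/18.
r = √(629/18) ≈ 5.911.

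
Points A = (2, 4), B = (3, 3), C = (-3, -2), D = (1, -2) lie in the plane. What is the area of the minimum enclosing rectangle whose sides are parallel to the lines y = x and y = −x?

In coordinates u = x + y, v = x − y the rectangle is axis-aligned; the map (x,y)→(u,v) scales areas by 2.
u-values: 6, 6, -5, -1; range = 6 − (-5) = 11.
v-values: -2, 0, -1, 3; range = 3 − (-2) = 5.
Area = (11 × 5) / 2 = 27.5.

27.5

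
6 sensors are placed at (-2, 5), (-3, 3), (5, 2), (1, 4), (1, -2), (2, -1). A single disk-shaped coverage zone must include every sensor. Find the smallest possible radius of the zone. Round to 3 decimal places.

4.101

By Welzl's lemma the MEC is supported by two points (diametrically opposite) or three points (on a circumcircle).
The minimum enclosing circle is determined by three boundary points: (-2, 5), (5, 2), (1, -2).
Their circumcentre is (0.9, 2.1) with r² = 16.82.
The farthest remaining point (-3, 3) is at distance² 16.02 ≤ 16.82.
r = √(16.82) ≈ 4.101.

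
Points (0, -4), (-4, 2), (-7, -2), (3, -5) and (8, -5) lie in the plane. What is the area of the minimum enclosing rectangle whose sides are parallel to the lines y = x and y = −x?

114

In coordinates u = x + y, v = x − y the rectangle is axis-aligned; the map (x,y)→(u,v) scales areas by 2.
u-values: -4, -2, -9, -2, 3; range = 3 − (-9) = 12.
v-values: 4, -6, -5, 8, 13; range = 13 − (-6) = 19.
Area = (12 × 19) / 2 = 114.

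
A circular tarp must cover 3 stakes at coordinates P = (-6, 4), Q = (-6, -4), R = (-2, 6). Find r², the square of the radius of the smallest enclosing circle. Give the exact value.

Side lengths²: PQ² = 64, PR² = 20, QR² = 116.
Since QR² = 116 ≥ 64 + 20 = 84, the angle opposite QR is not acute, so the smallest enclosing circle has QR as diameter.
Centre = midpoint of QR = (-4, 1), r² = 116/4 = 29.

29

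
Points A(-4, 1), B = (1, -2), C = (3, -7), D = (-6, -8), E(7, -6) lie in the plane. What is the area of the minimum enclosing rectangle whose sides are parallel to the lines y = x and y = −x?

135

In coordinates u = x + y, v = x − y the rectangle is axis-aligned; the map (x,y)→(u,v) scales areas by 2.
u-values: -3, -1, -4, -14, 1; range = 1 − (-14) = 15.
v-values: -5, 3, 10, 2, 13; range = 13 − (-5) = 18.
Area = (15 × 18) / 2 = 135.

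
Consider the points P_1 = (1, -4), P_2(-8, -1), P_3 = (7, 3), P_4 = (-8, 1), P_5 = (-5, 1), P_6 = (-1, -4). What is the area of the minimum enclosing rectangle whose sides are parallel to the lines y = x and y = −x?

In coordinates u = x + y, v = x − y the rectangle is axis-aligned; the map (x,y)→(u,v) scales areas by 2.
u-values: -3, -9, 10, -7, -4, -5; range = 10 − (-9) = 19.
v-values: 5, -7, 4, -9, -6, 3; range = 5 − (-9) = 14.
Area = (19 × 14) / 2 = 133.

133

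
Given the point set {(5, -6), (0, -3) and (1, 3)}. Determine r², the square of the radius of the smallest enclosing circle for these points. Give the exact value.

24.25

Call the three points A, B, C in the order given.
Side lengths²: AB² = 34, AC² = 97, BC² = 37.
Since AC² = 97 ≥ 37 + 34 = 71, the angle opposite AC is not acute, so the smallest enclosing circle has AC as diameter.
Centre = midpoint of AC = (3, -1.5), r² = 97/4 = 24.25.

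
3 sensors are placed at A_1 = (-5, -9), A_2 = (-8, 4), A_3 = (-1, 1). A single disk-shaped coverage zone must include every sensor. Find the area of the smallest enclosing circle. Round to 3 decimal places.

139.801

Side lengths²: A_1A_2² = 178, A_1A_3² = 116, A_2A_3² = 58.
Since A_1A_2² = 178 ≥ 116 + 58 = 174, the angle opposite A_1A_2 is not acute, so the smallest enclosing circle has A_1A_2 as diameter.
Centre = midpoint of A_1A_2 = (-6.5, -2.5), r² = 178/4 = 44.5.
Area = π·r² = π·44.5 ≈ 139.801.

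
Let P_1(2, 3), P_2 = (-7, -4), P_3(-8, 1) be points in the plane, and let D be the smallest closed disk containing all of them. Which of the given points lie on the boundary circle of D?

P_1, P_2, P_3

Side lengths²: P_1P_2² = 130, P_1P_3² = 104, P_2P_3² = 26.
Since P_1P_2² = 130 ≥ 104 + 26 = 130, the angle opposite P_1P_2 is not acute, so the smallest enclosing circle has P_1P_2 as diameter.
Centre = midpoint of P_1P_2 = (-2.5, -0.5), r² = 130/4 = 32.5.
The points at distance exactly r from the centre are P_1, P_2, P_3 — 3 points.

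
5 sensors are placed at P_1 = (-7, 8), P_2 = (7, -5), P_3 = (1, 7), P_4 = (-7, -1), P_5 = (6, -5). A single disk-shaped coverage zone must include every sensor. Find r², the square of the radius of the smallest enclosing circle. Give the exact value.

By Welzl's lemma the MEC is supported by two points (diametrically opposite) or three points (on a circumcircle).
The farthest pair is P_1–P_2 with squared distance 365. The circle on this segment as diameter has centre (0, 1.5) and r² = 365/4 = 91.25.
Check P_3: distance² to centre = 31.25 ≤ 91.25, so it lies inside.
All remaining points lie in this disk, and no smaller disk contains both endpoints, so this is the minimum enclosing circle.

91.25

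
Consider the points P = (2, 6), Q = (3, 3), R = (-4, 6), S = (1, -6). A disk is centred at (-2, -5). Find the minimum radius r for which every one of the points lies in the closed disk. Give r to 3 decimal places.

The required radius is the distance from (-2, -5) to the farthest point.
Squared distances: 137, 89, 125, 10.
Maximum is 137, attained at P.
r = √137 ≈ 11.705.

11.705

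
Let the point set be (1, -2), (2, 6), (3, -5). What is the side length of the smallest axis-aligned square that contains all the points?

The bounding box has width 2 and height 11.
An axis-aligned square enclosing the set must have side ≥ max(width, height).
So the minimum side is max(2, 11) = 11.

11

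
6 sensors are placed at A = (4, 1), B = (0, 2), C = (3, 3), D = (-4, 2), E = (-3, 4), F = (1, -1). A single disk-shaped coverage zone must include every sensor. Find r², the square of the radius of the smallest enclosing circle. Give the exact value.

A smallest enclosing disk is always determined by at most three of the input points on its boundary.
The farthest pair is A–D with squared distance 65. The circle on this segment as diameter has centre (0, 1.5) and r² = 65/4 = 16.25.
Check B: distance² to centre = 0.25 ≤ 16.25, so it lies inside.
All remaining points lie in this disk, and no smaller disk contains both endpoints, so this is the minimum enclosing circle.

16.25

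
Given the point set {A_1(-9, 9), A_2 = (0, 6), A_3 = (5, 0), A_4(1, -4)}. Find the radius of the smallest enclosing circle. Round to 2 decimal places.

A smallest enclosing disk is always determined by at most three of the input points on its boundary.
The minimum enclosing circle is determined by three boundary points: A_1, A_3, A_4.
Their circumcentre is (-119/46, 165/46) with r² = 74513/1058.
The farthest remaining point A_2 is at distance² 13241/1058 ≤ 74513/1058.
r = √(74513/1058) ≈ 8.39.

8.39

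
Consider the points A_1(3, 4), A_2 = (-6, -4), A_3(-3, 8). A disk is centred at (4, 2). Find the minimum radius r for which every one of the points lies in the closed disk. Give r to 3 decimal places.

The required radius is the distance from (4, 2) to the farthest point.
Squared distances: 5, 136, 85.
Maximum is 136, attained at A_2.
r = √136 ≈ 11.662.

11.662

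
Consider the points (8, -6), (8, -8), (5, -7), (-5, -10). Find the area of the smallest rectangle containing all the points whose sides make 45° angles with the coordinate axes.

93.5

In coordinates u = x + y, v = x − y the rectangle is axis-aligned; the map (x,y)→(u,v) scales areas by 2.
u-values: 2, 0, -2, -15; range = 2 − (-15) = 17.
v-values: 14, 16, 12, 5; range = 16 − 5 = 11.
Area = (17 × 11) / 2 = 93.5.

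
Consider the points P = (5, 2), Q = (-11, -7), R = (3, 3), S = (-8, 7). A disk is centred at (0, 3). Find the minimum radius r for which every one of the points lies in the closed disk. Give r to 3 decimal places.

The required radius is the distance from (0, 3) to the farthest point.
Squared distances: 26, 221, 9, 80.
Maximum is 221, attained at Q.
r = √221 ≈ 14.866.

14.866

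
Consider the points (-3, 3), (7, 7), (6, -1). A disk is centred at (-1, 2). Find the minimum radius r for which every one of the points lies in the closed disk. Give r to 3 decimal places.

The required radius is the distance from (-1, 2) to the farthest point.
Squared distances: 5, 89, 58.
Maximum is 89, attained at (7, 7).
r = √89 ≈ 9.434.

9.434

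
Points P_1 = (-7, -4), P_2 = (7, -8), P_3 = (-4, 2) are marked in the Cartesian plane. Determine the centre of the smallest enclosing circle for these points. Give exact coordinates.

(0.5625, -4.03125)

Side lengths²: P_1P_2² = 212, P_1P_3² = 45, P_2P_3² = 221.
Since P_2P_3² = 221 < 212 + 45 = 257, the triangle is acute, so the smallest enclosing circle is the circumcircle.
Circumcentre = (0.5625, -4.03125), r² = 57.1923828125.
Centre = (0.5625, -4.03125).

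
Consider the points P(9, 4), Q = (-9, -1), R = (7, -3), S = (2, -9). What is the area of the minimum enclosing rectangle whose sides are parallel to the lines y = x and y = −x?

218.5

In coordinates u = x + y, v = x − y the rectangle is axis-aligned; the map (x,y)→(u,v) scales areas by 2.
u-values: 13, -10, 4, -7; range = 13 − (-10) = 23.
v-values: 5, -8, 10, 11; range = 11 − (-8) = 19.
Area = (23 × 19) / 2 = 218.5.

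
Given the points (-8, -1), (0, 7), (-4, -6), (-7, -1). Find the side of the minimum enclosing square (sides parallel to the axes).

13

The bounding box has width 8 and height 13.
An axis-aligned square enclosing the set must have side ≥ max(width, height).
So the minimum side is max(8, 13) = 13.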